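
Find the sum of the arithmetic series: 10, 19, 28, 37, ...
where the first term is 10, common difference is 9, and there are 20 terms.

Sₙ = n/2 × (first + last)
Last term = a + (n-1)d = 10 + (20-1)×9 = 181
S_20 = 20/2 × (10 + 181)
S_20 = 20/2 × 191 = 1910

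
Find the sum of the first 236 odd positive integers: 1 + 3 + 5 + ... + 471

Sum of first n odd numbers = n²
= 236²
= 55696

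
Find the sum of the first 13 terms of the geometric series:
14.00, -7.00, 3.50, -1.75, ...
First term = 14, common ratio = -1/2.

Sₙ = a(1 - rⁿ) / (1 - r)
S_13 = 14(1 - (-1/2)^13) / (1 - (-1/2))
S_13 = 14(1 - (-1/8192)) / (3/2)
S_13 = 19117/2048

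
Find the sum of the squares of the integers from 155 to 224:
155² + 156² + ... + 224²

Use ∑_{k=1}^{n} k² = n(n+1)(2n+1)/6, then subtract the first 154 terms.
∑_{k=1}^{224} k² = 224×225×449/6 = 3771600
∑_{k=1}^{154} k² = 154×155×309/6 = 1229305
∑_{k=155}^{224} k² = 3771600 - 1229305 = 2542295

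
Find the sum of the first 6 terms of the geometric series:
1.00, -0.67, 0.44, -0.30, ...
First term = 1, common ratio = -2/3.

Sₙ = a(1 - rⁿ) / (1 - r)
S_6 = 1(1 - (-2/3)^6) / (1 - (-2/3))
S_6 = 1(1 - (64/729)) / (5/3)
S_6 = 133/243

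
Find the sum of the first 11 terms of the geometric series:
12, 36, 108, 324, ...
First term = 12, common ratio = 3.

Sₙ = a(1 - rⁿ) / (1 - r)
S_11 = 12(1 - 3^11) / (1 - 3)
S_11 = 12(1 - 177147) / (-2)
S_11 = 1062876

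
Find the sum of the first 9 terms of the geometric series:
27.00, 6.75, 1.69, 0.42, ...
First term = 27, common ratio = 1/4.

Sₙ = a(1 - rⁿ) / (1 - r)
S_9 = 27(1 - (1/4)^9) / (1 - (1/4))
S_9 = 27(1 - (1/262144)) / (3/4)
S_9 = 2359287/65536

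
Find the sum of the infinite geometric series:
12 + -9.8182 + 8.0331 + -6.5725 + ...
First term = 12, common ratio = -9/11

For |r| < 1, S = a / (1 - r)
S = 12 / (1 - (-9/11))
S = 12 / (20/11)
S = 33/5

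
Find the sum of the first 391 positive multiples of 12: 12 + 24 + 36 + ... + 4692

Factor out 12: = 12(1 + 2 + ... + 391) = 12 × n(n+1)/2
= 12 × 391×392/2
= 12 × 76636
= 919632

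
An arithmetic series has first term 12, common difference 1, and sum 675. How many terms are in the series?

Using S = n/2 × [2a + (n-1)d]
675 = n/2 × [2(12) + (n-1)(1)]
675 = n/2 × [24 + 1n - 1]
1350 = n × [23 + 1n]
1n² + (23)n - 1350 = 0
Discriminant: Δ = (23)² - 4(1)(-1350) = 529 + 5400 = 5929
√Δ = 77
n = [-(23) + √Δ] / (2·1) = (-23 + 77) / 2 = 54 / 2 = 27
(The negative root is discarded since n must be a positive integer.)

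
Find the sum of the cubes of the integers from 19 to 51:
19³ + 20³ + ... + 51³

Use ∑_{k=1}^{n} k³ = [n(n+1)/2]², then subtract the first 18 terms.
∑_{k=1}^{51} k³ = [51×52/2]² = 1326² = 1758276
∑_{k=1}^{18} k³ = [18×19/2]² = 171² = 29241
∑_{k=19}^{51} k³ = 1758276 - 29241 = 1729035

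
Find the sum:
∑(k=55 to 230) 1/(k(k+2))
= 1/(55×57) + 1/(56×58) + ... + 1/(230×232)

Partial fractions: 1/(k(k+2)) = (1/2)[1/k - 1/(k+2)]
Telescoping leaves the first two and last two terms:
= (1/2)[1/55 + 1/56 - 1/231 - 1/232]
= 3671/267960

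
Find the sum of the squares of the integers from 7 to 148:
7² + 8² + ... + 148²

Use ∑_{k=1}^{n} k² = n(n+1)(2n+1)/6, then subtract the first 6 terms.
∑_{k=1}^{148} k² = 148×149×297/6 = 1091574
∑_{k=1}^{6} k² = 6×7×13/6 = 91
∑_{k=7}^{148} k² = 1091574 - 91 = 1091483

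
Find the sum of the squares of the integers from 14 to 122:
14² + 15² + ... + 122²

Use ∑_{k=1}^{n} k² = n(n+1)(2n+1)/6, then subtract the first 13 terms.
∑_{k=1}^{122} k² = 122×123×245/6 = 612745
∑_{k=1}^{13} k² = 13×14×27/6 = 819
∑_{k=14}^{122} k² = 612745 - 819 = 611926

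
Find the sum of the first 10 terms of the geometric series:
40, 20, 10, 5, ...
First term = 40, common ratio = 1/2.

Sₙ = a(1 - rⁿ) / (1 - r)
S_10 = 40(1 - (1/2)^10) / (1 - (1/2))
S_10 = 40(1 - (1/1024)) / (1/2)
S_10 = 5115/64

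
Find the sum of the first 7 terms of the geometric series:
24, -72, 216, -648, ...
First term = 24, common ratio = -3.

Sₙ = a(1 - rⁿ) / (1 - r)
S_7 = 24(1 - (-3)^7) / (1 - (-3))
S_7 = 24(1 - (-2187)) / (4)
S_7 = 13128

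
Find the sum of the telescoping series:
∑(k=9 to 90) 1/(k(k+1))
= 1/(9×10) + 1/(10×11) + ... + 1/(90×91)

Partial fractions: 1/(k(k+1)) = 1/k - 1/(k+1)
The series telescopes:
= (1/9 - 1/10) + (1/10 - 1/11) + ... + (1/90 - 1/91)
= 1/9 - 1/91
= 82/819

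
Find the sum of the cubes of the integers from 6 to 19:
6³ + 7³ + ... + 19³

Use ∑_{k=1}^{n} k³ = [n(n+1)/2]², then subtract the first 5 terms.
∑_{k=1}^{19} k³ = [19×20/2]² = 190² = 36100
∑_{k=1}^{5} k³ = [5×6/2]² = 15² = 225
∑_{k=6}^{19} k³ = 36100 - 225 = 35875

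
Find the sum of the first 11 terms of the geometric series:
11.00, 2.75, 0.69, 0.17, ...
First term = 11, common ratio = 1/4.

Sₙ = a(1 - rⁿ) / (1 - r)
S_11 = 11(1 - (1/4)^11) / (1 - (1/4))
S_11 = 11(1 - (1/4194304)) / (3/4)
S_11 = 15379111/1048576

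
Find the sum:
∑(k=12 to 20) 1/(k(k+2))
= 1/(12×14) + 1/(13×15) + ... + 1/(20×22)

Partial fractions: 1/(k(k+2)) = (1/2)[1/k - 1/(k+2)]
Telescoping leaves the first two and last two terms:
= (1/2)[1/12 + 1/13 - 1/21 - 1/22]
= 269/8008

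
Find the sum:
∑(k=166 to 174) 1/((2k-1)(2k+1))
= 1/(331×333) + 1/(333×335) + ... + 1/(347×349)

Partial fractions: 1/((2k-1)(2k+1)) = (1/2)[1/(2k-1) - 1/(2k+1)]
The series telescopes:
= (1/2)[1/331 - 1/349]
= 9/115519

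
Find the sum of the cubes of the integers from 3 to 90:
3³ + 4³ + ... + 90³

Use ∑_{k=1}^{n} k³ = [n(n+1)/2]², then subtract the first 2 terms.
∑_{k=1}^{90} k³ = [90×91/2]² = 4095² = 16769025
∑_{k=1}^{2} k³ = [2×3/2]² = 3² = 9
∑_{k=3}^{90} k³ = 16769025 - 9 = 16769016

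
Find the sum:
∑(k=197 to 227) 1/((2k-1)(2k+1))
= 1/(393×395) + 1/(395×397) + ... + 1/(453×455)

Partial fractions: 1/((2k-1)(2k+1)) = (1/2)[1/(2k-1) - 1/(2k+1)]
The series telescopes:
= (1/2)[1/393 - 1/455]
= 31/178815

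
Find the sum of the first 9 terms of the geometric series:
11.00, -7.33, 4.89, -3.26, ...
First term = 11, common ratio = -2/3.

Sₙ = a(1 - rⁿ) / (1 - r)
S_9 = 11(1 - (-2/3)^9) / (1 - (-2/3))
S_9 = 11(1 - (-512/19683)) / (5/3)
S_9 = 44429/6561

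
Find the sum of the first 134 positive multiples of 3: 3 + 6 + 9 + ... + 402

Factor out 3: = 3(1 + 2 + ... + 134) = 3 × n(n+1)/2
= 3 × 134×135/2
= 3 × 9045
= 27135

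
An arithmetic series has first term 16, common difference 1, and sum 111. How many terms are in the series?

Using S = n/2 × [2a + (n-1)d]
111 = n/2 × [2(16) + (n-1)(1)]
111 = n/2 × [32 + 1n - 1]
222 = n × [31 + 1n]
1n² + (31)n - 222 = 0
Discriminant: Δ = (31)² - 4(1)(-222) = 961 + 888 = 1849
√Δ = 43
n = [-(31) + √Δ] / (2·1) = (-31 + 43) / 2 = 12 / 2 = 6
(The negative root is discarded since n must be a positive integer.)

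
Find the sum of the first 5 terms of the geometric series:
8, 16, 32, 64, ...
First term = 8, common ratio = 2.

Sₙ = a(1 - rⁿ) / (1 - r)
S_5 = 8(1 - 2^5) / (1 - 2)
S_5 = 8(1 - 32) / (-1)
S_5 = 248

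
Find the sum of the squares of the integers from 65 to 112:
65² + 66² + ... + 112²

Use ∑_{k=1}^{n} k² = n(n+1)(2n+1)/6, then subtract the first 64 terms.
∑_{k=1}^{112} k² = 112×113×225/6 = 474600
∑_{k=1}^{64} k² = 64×65×129/6 = 89440
∑_{k=65}^{112} k² = 474600 - 89440 = 385160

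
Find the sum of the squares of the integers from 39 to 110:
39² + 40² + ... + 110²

Use ∑_{k=1}^{n} k² = n(n+1)(2n+1)/6, then subtract the first 38 terms.
∑_{k=1}^{110} k² = 110×111×221/6 = 449735
∑_{k=1}^{38} k² = 38×39×77/6 = 19019
∑_{k=39}^{110} k² = 449735 - 19019 = 430716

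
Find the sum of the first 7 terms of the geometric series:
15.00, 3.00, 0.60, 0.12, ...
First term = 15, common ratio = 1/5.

Sₙ = a(1 - rⁿ) / (1 - r)
S_7 = 15(1 - (1/5)^7) / (1 - (1/5))
S_7 = 15(1 - (1/78125)) / (4/5)
S_7 = 58593/3125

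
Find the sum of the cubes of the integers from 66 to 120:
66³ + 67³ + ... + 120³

Use ∑_{k=1}^{n} k³ = [n(n+1)/2]², then subtract the first 65 terms.
∑_{k=1}^{120} k³ = [120×121/2]² = 7260² = 52707600
∑_{k=1}^{65} k³ = [65×66/2]² = 2145² = 4601025
∑_{k=66}^{120} k³ = 52707600 - 4601025 = 48106575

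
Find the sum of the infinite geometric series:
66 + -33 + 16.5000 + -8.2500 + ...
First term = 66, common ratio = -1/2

For |r| < 1, S = a / (1 - r)
S = 66 / (1 - (-1/2))
S = 66 / (3/2)
S = 44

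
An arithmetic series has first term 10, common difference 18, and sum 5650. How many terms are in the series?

Using S = n/2 × [2a + (n-1)d]
5650 = n/2 × [2(10) + (n-1)(18)]
5650 = n/2 × [20 + 18n - 18]
11300 = n × [2 + 18n]
18n² + (2)n - 11300 = 0
Discriminant: Δ = (2)² - 4(18)(-11300) = 4 + 813600 = 813604
√Δ = 902
n = [-(2) + √Δ] / (2·18) = (-2 + 902) / 36 = 900 / 36 = 25
(The negative root is discarded since n must be a positive integer.)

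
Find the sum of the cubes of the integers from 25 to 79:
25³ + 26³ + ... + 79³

Use ∑_{k=1}^{n} k³ = [n(n+1)/2]², then subtract the first 24 terms.
∑_{k=1}^{79} k³ = [79×80/2]² = 3160² = 9985600
∑_{k=1}^{24} k³ = [24×25/2]² = 300² = 90000
∑_{k=25}^{79} k³ = 9985600 - 90000 = 9895600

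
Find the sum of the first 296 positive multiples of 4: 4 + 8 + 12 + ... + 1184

Factor out 4: = 4(1 + 2 + ... + 296) = 4 × n(n+1)/2
= 4 × 296×297/2
= 4 × 43956
= 175824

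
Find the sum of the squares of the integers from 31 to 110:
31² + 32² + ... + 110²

Use ∑_{k=1}^{n} k² = n(n+1)(2n+1)/6, then subtract the first 30 terms.
∑_{k=1}^{110} k² = 110×111×221/6 = 449735
∑_{k=1}^{30} k² = 30×31×61/6 = 9455
∑_{k=31}^{110} k² = 449735 - 9455 = 440280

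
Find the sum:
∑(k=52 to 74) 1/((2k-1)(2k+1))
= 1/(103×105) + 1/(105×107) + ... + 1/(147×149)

Partial fractions: 1/((2k-1)(2k+1)) = (1/2)[1/(2k-1) - 1/(2k+1)]
The series telescopes:
= (1/2)[1/103 - 1/149]
= 23/15347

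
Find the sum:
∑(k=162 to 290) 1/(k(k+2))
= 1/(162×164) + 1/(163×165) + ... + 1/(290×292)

Partial fractions: 1/(k(k+2)) = (1/2)[1/k - 1/(k+2)]
Telescoping leaves the first two and last two terms:
= (1/2)[1/162 + 1/163 - 1/291 - 1/292]
= 2036867/747923544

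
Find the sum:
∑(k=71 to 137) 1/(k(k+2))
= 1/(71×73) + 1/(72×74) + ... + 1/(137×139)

Partial fractions: 1/(k(k+2)) = (1/2)[1/k - 1/(k+2)]
Telescoping leaves the first two and last two terms:
= (1/2)[1/71 + 1/72 - 1/138 - 1/139]
= 221167/32686128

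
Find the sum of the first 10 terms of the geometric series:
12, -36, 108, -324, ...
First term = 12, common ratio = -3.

Sₙ = a(1 - rⁿ) / (1 - r)
S_10 = 12(1 - (-3)^10) / (1 - (-3))
S_10 = 12(1 - 59049) / (4)
S_10 = -177144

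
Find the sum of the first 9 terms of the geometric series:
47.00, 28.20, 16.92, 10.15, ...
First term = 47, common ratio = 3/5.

Sₙ = a(1 - rⁿ) / (1 - r)
S_9 = 47(1 - (3/5)^9) / (1 - (3/5))
S_9 = 47(1 - (19683/1953125)) / (2/5)
S_9 = 45435887/390625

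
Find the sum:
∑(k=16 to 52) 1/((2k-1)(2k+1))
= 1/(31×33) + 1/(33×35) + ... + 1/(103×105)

Partial fractions: 1/((2k-1)(2k+1)) = (1/2)[1/(2k-1) - 1/(2k+1)]
The series telescopes:
= (1/2)[1/31 - 1/105]
= 37/3255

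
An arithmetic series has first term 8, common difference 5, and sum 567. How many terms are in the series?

Using S = n/2 × [2a + (n-1)d]
567 = n/2 × [2(8) + (n-1)(5)]
567 = n/2 × [16 + 5n - 5]
1134 = n × [11 + 5n]
5n² + (11)n - 1134 = 0
Discriminant: Δ = (11)² - 4(5)(-1134) = 121 + 22680 = 22801
√Δ = 151
n = [-(11) + √Δ] / (2·5) = (-11 + 151) / 10 = 140 / 10 = 14
(The negative root is discarded since n must be a positive integer.)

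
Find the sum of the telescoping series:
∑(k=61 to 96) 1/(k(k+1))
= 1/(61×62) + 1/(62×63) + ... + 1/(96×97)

Partial fractions: 1/(k(k+1)) = 1/k - 1/(k+1)
The series telescopes:
= (1/61 - 1/62) + (1/62 - 1/63) + ... + (1/96 - 1/97)
= 1/61 - 1/97
= 36/5917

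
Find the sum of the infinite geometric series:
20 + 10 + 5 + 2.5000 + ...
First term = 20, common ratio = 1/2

For |r| < 1, S = a / (1 - r)
S = 20 / (1 - (1/2))
S = 20 / (1/2)
S = 40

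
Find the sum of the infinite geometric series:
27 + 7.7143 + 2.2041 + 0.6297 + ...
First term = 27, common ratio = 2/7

For |r| < 1, S = a / (1 - r)
S = 27 / (1 - (2/7))
S = 27 / (5/7)
S = 189/5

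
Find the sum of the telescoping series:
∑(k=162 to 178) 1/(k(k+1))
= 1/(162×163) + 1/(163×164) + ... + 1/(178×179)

Partial fractions: 1/(k(k+1)) = 1/k - 1/(k+1)
The series telescopes:
= (1/162 - 1/163) + (1/163 - 1/164) + ... + (1/178 - 1/179)
= 1/162 - 1/179
= 17/28998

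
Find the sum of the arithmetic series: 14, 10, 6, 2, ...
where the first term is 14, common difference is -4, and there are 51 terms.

Sₙ = n/2 × (first + last)
Last term = a + (n-1)d = 14 + (51-1)×(-4) = -186
S_51 = 51/2 × (14 + (-186))
S_51 = 51/2 × (-172) = -4386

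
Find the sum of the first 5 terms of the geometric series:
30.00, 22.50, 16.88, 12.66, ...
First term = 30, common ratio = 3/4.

Sₙ = a(1 - rⁿ) / (1 - r)
S_5 = 30(1 - (3/4)^5) / (1 - (3/4))
S_5 = 30(1 - (243/1024)) / (1/4)
S_5 = 11715/128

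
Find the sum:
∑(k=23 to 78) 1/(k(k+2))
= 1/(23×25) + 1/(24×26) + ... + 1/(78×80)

Partial fractions: 1/(k(k+2)) = (1/2)[1/k - 1/(k+2)]
Telescoping leaves the first two and last two terms:
= (1/2)[1/23 + 1/24 - 1/79 - 1/80]
= 26159/872160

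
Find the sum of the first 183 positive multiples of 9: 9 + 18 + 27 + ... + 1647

Factor out 9: = 9(1 + 2 + ... + 183) = 9 × n(n+1)/2
= 9 × 183×184/2
= 9 × 16836
= 151524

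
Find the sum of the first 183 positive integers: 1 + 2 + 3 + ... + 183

Formula: ∑k = n(n+1)/2
= 183×184/2
= 33672/2
= 16836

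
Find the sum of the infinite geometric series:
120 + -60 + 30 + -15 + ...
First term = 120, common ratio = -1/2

For |r| < 1, S = a / (1 - r)
S = 120 / (1 - (-1/2))
S = 120 / (3/2)
S = 80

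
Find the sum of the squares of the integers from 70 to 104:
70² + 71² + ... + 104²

Use ∑_{k=1}^{n} k² = n(n+1)(2n+1)/6, then subtract the first 69 terms.
∑_{k=1}^{104} k² = 104×105×209/6 = 380380
∑_{k=1}^{69} k² = 69×70×139/6 = 111895
∑_{k=70}^{104} k² = 380380 - 111895 = 268485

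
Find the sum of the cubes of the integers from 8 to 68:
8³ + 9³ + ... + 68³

Use ∑_{k=1}^{n} k³ = [n(n+1)/2]², then subtract the first 7 terms.
∑_{k=1}^{68} k³ = [68×69/2]² = 2346² = 5503716
∑_{k=1}^{7} k³ = [7×8/2]² = 28² = 784
∑_{k=8}^{68} k³ = 5503716 - 784 = 5502932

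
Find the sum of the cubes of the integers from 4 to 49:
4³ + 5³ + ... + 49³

Use ∑_{k=1}^{n} k³ = [n(n+1)/2]², then subtract the first 3 terms.
∑_{k=1}^{49} k³ = [49×50/2]² = 1225² = 1500625
∑_{k=1}^{3} k³ = [3×4/2]² = 6² = 36
∑_{k=4}^{49} k³ = 1500625 - 36 = 1500589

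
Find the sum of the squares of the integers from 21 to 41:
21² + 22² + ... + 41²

Use ∑_{k=1}^{n} k² = n(n+1)(2n+1)/6, then subtract the first 20 terms.
∑_{k=1}^{41} k² = 41×42×83/6 = 23821
∑_{k=1}^{20} k² = 20×21×41/6 = 2870
∑_{k=21}^{41} k² = 23821 - 2870 = 20951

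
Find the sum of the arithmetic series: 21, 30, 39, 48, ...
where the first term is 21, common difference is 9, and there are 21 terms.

Sₙ = n/2 × (first + last)
Last term = a + (n-1)d = 21 + (21-1)×9 = 201
S_21 = 21/2 × (21 + 201)
S_21 = 21/2 × 222 = 2331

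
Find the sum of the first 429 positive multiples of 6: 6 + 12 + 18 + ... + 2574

Factor out 6: = 6(1 + 2 + ... + 429) = 6 × n(n+1)/2
= 6 × 429×430/2
= 6 × 92235
= 553410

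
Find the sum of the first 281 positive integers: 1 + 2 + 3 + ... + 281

Formula: ∑k = n(n+1)/2
= 281×282/2
= 79242/2
= 39621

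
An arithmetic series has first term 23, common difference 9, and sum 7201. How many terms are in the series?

Using S = n/2 × [2a + (n-1)d]
7201 = n/2 × [2(23) + (n-1)(9)]
7201 = n/2 × [46 + 9n - 9]
14402 = n × [37 + 9n]
9n² + (37)n - 14402 = 0
Discriminant: Δ = (37)² - 4(9)(-14402) = 1369 + 518472 = 519841
√Δ = 721
n = [-(37) + √Δ] / (2·9) = (-37 + 721) / 18 = 684 / 18 = 38
(The negative root is discarded since n must be a positive integer.)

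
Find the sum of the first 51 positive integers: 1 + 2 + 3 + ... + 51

Formula: ∑k = n(n+1)/2
= 51×52/2
= 2652/2
= 1326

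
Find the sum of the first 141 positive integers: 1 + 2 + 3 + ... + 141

Formula: ∑k = n(n+1)/2
= 141×142/2
= 20022/2
= 10011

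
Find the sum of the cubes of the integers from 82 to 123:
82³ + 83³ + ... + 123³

Use ∑_{k=1}^{n} k³ = [n(n+1)/2]², then subtract the first 81 terms.
∑_{k=1}^{123} k³ = [123×124/2]² = 7626² = 58155876
∑_{k=1}^{81} k³ = [81×82/2]² = 3321² = 11029041
∑_{k=82}^{123} k³ = 58155876 - 11029041 = 47126835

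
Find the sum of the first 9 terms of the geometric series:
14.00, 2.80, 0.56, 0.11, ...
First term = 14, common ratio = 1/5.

Sₙ = a(1 - rⁿ) / (1 - r)
S_9 = 14(1 - (1/5)^9) / (1 - (1/5))
S_9 = 14(1 - (1/1953125)) / (4/5)
S_9 = 6835934/390625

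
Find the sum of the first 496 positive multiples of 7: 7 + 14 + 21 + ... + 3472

Factor out 7: = 7(1 + 2 + ... + 496) = 7 × n(n+1)/2
= 7 × 496×497/2
= 7 × 123256
= 862792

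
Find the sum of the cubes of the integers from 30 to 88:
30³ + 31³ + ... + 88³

Use ∑_{k=1}^{n} k³ = [n(n+1)/2]², then subtract the first 29 terms.
∑_{k=1}^{88} k³ = [88×89/2]² = 3916² = 15335056
∑_{k=1}^{29} k³ = [29×30/2]² = 435² = 189225
∑_{k=30}^{88} k³ = 15335056 - 189225 = 15145831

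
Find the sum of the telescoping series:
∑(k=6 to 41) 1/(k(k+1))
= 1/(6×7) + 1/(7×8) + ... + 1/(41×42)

Partial fractions: 1/(k(k+1)) = 1/k - 1/(k+1)
The series telescopes:
= (1/6 - 1/7) + (1/7 - 1/8) + ... + (1/41 - 1/42)
= 1/6 - 1/42
= 1/7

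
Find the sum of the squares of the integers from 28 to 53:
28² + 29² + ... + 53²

Use ∑_{k=1}^{n} k² = n(n+1)(2n+1)/6, then subtract the first 27 terms.
∑_{k=1}^{53} k² = 53×54×107/6 = 51039
∑_{k=1}^{27} k² = 27×28×55/6 = 6930
∑_{k=28}^{53} k² = 51039 - 6930 = 44109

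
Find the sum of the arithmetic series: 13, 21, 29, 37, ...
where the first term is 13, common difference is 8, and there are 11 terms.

Sₙ = n/2 × (first + last)
Last term = a + (n-1)d = 13 + (11-1)×8 = 93
S_11 = 11/2 × (13 + 93)
S_11 = 11/2 × 106 = 583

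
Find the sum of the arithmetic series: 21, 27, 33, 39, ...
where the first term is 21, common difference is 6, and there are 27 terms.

Sₙ = n/2 × (first + last)
Last term = a + (n-1)d = 21 + (27-1)×6 = 177
S_27 = 27/2 × (21 + 177)
S_27 = 27/2 × 198 = 2673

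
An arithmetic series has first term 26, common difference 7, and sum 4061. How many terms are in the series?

Using S = n/2 × [2a + (n-1)d]
4061 = n/2 × [2(26) + (n-1)(7)]
4061 = n/2 × [52 + 7n - 7]
8122 = n × [45 + 7n]
7n² + (45)n - 8122 = 0
Discriminant: Δ = (45)² - 4(7)(-8122) = 2025 + 227416 = 229441
√Δ = 479
n = [-(45) + √Δ] / (2·7) = (-45 + 479) / 14 = 434 / 14 = 31
(The negative root is discarded since n must be a positive integer.)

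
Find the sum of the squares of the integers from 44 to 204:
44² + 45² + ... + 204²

Use ∑_{k=1}^{n} k² = n(n+1)(2n+1)/6, then subtract the first 43 terms.
∑_{k=1}^{204} k² = 204×205×409/6 = 2850730
∑_{k=1}^{43} k² = 43×44×87/6 = 27434
∑_{k=44}^{204} k² = 2850730 - 27434 = 2823296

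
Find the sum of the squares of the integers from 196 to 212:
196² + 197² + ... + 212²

Use ∑_{k=1}^{n} k² = n(n+1)(2n+1)/6, then subtract the first 195 terms.
∑_{k=1}^{212} k² = 212×213×425/6 = 3198550
∑_{k=1}^{195} k² = 195×196×391/6 = 2490670
∑_{k=196}^{212} k² = 3198550 - 2490670 = 707880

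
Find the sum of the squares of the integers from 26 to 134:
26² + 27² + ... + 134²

Use ∑_{k=1}^{n} k² = n(n+1)(2n+1)/6, then subtract the first 25 terms.
∑_{k=1}^{134} k² = 134×135×269/6 = 811035
∑_{k=1}^{25} k² = 25×26×51/6 = 5525
∑_{k=26}^{134} k² = 811035 - 5525 = 805510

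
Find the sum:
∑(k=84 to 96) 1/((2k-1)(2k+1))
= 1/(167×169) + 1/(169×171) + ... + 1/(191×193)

Partial fractions: 1/((2k-1)(2k+1)) = (1/2)[1/(2k-1) - 1/(2k+1)]
The series telescopes:
= (1/2)[1/167 - 1/193]
= 13/32231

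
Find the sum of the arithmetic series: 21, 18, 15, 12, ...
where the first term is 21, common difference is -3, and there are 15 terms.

Sₙ = n/2 × (first + last)
Last term = a + (n-1)d = 21 + (15-1)×(-3) = -21
S_15 = 15/2 × (21 + (-21))
S_15 = 15/2 × 0 = 0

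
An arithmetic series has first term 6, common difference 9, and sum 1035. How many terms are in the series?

Using S = n/2 × [2a + (n-1)d]
1035 = n/2 × [2(6) + (n-1)(9)]
1035 = n/2 × [12 + 9n - 9]
2070 = n × [3 + 9n]
9n² + (3)n - 2070 = 0
Discriminant: Δ = (3)² - 4(9)(-2070) = 9 + 74520 = 74529
√Δ = 273
n = [-(3) + √Δ] / (2·9) = (-3 + 273) / 18 = 270 / 18 = 15
(The negative root is discarded since n must be a positive integer.)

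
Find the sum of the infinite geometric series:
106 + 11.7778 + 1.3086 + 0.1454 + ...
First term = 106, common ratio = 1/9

For |r| < 1, S = a / (1 - r)
S = 106 / (1 - (1/9))
S = 106 / (8/9)
S = 477/4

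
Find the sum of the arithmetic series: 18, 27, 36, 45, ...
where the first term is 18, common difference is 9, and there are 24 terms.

Sₙ = n/2 × (first + last)
Last term = a + (n-1)d = 18 + (24-1)×9 = 225
S_24 = 24/2 × (18 + 225)
S_24 = 24/2 × 243 = 2916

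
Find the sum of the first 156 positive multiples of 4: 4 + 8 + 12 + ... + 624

Factor out 4: = 4(1 + 2 + ... + 156) = 4 × n(n+1)/2
= 4 × 156×157/2
= 4 × 12246
= 48984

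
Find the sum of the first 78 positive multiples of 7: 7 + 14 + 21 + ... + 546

Factor out 7: = 7(1 + 2 + ... + 78) = 7 × n(n+1)/2
= 7 × 78×79/2
= 7 × 3081
= 21567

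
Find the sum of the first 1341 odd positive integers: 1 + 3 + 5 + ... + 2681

Sum of first n odd numbers = n²
= 1341²
= 1798281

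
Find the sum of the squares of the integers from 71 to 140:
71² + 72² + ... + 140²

Use ∑_{k=1}^{n} k² = n(n+1)(2n+1)/6, then subtract the first 70 terms.
∑_{k=1}^{140} k² = 140×141×281/6 = 924490
∑_{k=1}^{70} k² = 70×71×141/6 = 116795
∑_{k=71}^{140} k² = 924490 - 116795 = 807695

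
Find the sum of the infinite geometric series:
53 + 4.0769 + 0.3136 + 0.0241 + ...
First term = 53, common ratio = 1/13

For |r| < 1, S = a / (1 - r)
S = 53 / (1 - (1/13))
S = 53 / (12/13)
S = 689/12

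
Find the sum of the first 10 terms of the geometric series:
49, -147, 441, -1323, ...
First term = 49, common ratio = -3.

Sₙ = a(1 - rⁿ) / (1 - r)
S_10 = 49(1 - (-3)^10) / (1 - (-3))
S_10 = 49(1 - 59049) / (4)
S_10 = -723338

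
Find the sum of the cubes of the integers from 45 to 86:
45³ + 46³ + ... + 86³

Use ∑_{k=1}^{n} k³ = [n(n+1)/2]², then subtract the first 44 terms.
∑_{k=1}^{86} k³ = [86×87/2]² = 3741² = 13995081
∑_{k=1}^{44} k³ = [44×45/2]² = 990² = 980100
∑_{k=45}^{86} k³ = 13995081 - 980100 = 13014981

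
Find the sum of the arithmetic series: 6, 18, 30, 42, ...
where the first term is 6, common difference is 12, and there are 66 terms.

Sₙ = n/2 × (first + last)
Last term = a + (n-1)d = 6 + (66-1)×12 = 786
S_66 = 66/2 × (6 + 786)
S_66 = 66/2 × 792 = 26136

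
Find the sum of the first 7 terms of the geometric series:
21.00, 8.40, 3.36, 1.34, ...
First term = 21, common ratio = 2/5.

Sₙ = a(1 - rⁿ) / (1 - r)
S_7 = 21(1 - (2/5)^7) / (1 - (2/5))
S_7 = 21(1 - (128/78125)) / (3/5)
S_7 = 545979/15625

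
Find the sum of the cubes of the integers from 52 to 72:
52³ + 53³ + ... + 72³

Use ∑_{k=1}^{n} k³ = [n(n+1)/2]², then subtract the first 51 terms.
∑_{k=1}^{72} k³ = [72×73/2]² = 2628² = 6906384
∑_{k=1}^{51} k³ = [51×52/2]² = 1326² = 1758276
∑_{k=52}^{72} k³ = 6906384 - 1758276 = 5148108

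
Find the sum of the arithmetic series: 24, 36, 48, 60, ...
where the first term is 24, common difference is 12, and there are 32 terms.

Sₙ = n/2 × (first + last)
Last term = a + (n-1)d = 24 + (32-1)×12 = 396
S_32 = 32/2 × (24 + 396)
S_32 = 32/2 × 420 = 6720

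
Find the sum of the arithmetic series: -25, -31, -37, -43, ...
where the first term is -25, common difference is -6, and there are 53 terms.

Sₙ = n/2 × (first + last)
Last term = a + (n-1)d = -25 + (53-1)×(-6) = -337
S_53 = 53/2 × (-25 + (-337))
S_53 = 53/2 × (-362) = -9593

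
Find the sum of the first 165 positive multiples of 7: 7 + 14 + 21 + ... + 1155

Factor out 7: = 7(1 + 2 + ... + 165) = 7 × n(n+1)/2
= 7 × 165×166/2
= 7 × 13695
= 95865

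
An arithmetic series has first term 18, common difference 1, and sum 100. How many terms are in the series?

Using S = n/2 × [2a + (n-1)d]
100 = n/2 × [2(18) + (n-1)(1)]
100 = n/2 × [36 + 1n - 1]
200 = n × [35 + 1n]
1n² + (35)n - 200 = 0
Discriminant: Δ = (35)² - 4(1)(-200) = 1225 + 800 = 2025
√Δ = 45
n = [-(35) + √Δ] / (2·1) = (-35 + 45) / 2 = 10 / 2 = 5
(The negative root is discarded since n must be a positive integer.)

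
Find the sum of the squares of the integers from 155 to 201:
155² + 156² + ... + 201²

Use ∑_{k=1}^{n} k² = n(n+1)(2n+1)/6, then subtract the first 154 terms.
∑_{k=1}^{201} k² = 201×202×403/6 = 2727101
∑_{k=1}^{154} k² = 154×155×309/6 = 1229305
∑_{k=155}^{201} k² = 2727101 - 1229305 = 1497796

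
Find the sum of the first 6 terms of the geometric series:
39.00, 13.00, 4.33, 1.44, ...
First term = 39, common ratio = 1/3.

Sₙ = a(1 - rⁿ) / (1 - r)
S_6 = 39(1 - (1/3)^6) / (1 - (1/3))
S_6 = 39(1 - (1/729)) / (2/3)
S_6 = 4732/81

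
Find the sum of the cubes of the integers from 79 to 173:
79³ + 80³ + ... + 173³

Use ∑_{k=1}^{n} k³ = [n(n+1)/2]², then subtract the first 78 terms.
∑_{k=1}^{173} k³ = [173×174/2]² = 15051² = 226532601
∑_{k=1}^{78} k³ = [78×79/2]² = 3081² = 9492561
∑_{k=79}^{173} k³ = 226532601 - 9492561 = 217040040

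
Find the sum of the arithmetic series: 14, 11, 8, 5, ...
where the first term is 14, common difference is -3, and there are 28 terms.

Sₙ = n/2 × (first + last)
Last term = a + (n-1)d = 14 + (28-1)×(-3) = -67
S_28 = 28/2 × (14 + (-67))
S_28 = 28/2 × (-53) = -742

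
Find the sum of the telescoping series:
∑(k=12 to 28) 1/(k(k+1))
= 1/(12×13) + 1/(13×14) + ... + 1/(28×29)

Partial fractions: 1/(k(k+1)) = 1/k - 1/(k+1)
The series telescopes:
= (1/12 - 1/13) + (1/13 - 1/14) + ... + (1/28 - 1/29)
= 1/12 - 1/29
= 17/348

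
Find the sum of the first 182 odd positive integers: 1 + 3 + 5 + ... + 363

Sum of first n odd numbers = n²
= 182²
= 33124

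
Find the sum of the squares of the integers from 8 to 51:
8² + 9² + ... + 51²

Use ∑_{k=1}^{n} k² = n(n+1)(2n+1)/6, then subtract the first 7 terms.
∑_{k=1}^{51} k² = 51×52×103/6 = 45526
∑_{k=1}^{7} k² = 7×8×15/6 = 140
∑_{k=8}^{51} k² = 45526 - 140 = 45386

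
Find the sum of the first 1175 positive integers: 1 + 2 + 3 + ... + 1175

Formula: ∑k = n(n+1)/2
= 1175×1176/2
= 1381800/2
= 690900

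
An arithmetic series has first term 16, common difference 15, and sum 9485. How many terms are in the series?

Using S = n/2 × [2a + (n-1)d]
9485 = n/2 × [2(16) + (n-1)(15)]
9485 = n/2 × [32 + 15n - 15]
18970 = n × [17 + 15n]
15n² + (17)n - 18970 = 0
Discriminant: Δ = (17)² - 4(15)(-18970) = 289 + 1138200 = 1138489
√Δ = 1067
n = [-(17) + √Δ] / (2·15) = (-17 + 1067) / 30 = 1050 / 30 = 35
(The negative root is discarded since n must be a positive integer.)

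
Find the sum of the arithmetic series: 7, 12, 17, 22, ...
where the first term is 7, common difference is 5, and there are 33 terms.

Sₙ = n/2 × (first + last)
Last term = a + (n-1)d = 7 + (33-1)×5 = 167
S_33 = 33/2 × (7 + 167)
S_33 = 33/2 × 174 = 2871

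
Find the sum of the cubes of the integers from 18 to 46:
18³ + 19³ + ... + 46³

Use ∑_{k=1}^{n} k³ = [n(n+1)/2]², then subtract the first 17 terms.
∑_{k=1}^{46} k³ = [46×47/2]² = 1081² = 1168561
∑_{k=1}^{17} k³ = [17×18/2]² = 153² = 23409
∑_{k=18}^{46} k³ = 1168561 - 23409 = 1145152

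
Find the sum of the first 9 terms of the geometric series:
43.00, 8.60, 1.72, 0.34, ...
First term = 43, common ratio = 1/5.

Sₙ = a(1 - rⁿ) / (1 - r)
S_9 = 43(1 - (1/5)^9) / (1 - (1/5))
S_9 = 43(1 - (1/1953125)) / (4/5)
S_9 = 20996083/390625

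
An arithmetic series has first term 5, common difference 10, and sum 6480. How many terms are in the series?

Using S = n/2 × [2a + (n-1)d]
6480 = n/2 × [2(5) + (n-1)(10)]
6480 = n/2 × [10 + 10n - 10]
12960 = n × [0 + 10n]
10n² + (0)n - 12960 = 0
Discriminant: Δ = (0)² - 4(10)(-12960) = 0 + 518400 = 518400
√Δ = 720
n = [-(0) + √Δ] / (2·10) = (0 + 720) / 20 = 720 / 20 = 36
(The negative root is discarded since n must be a positive integer.)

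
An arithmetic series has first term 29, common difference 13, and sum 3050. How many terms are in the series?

Using S = n/2 × [2a + (n-1)d]
3050 = n/2 × [2(29) + (n-1)(13)]
3050 = n/2 × [58 + 13n - 13]
6100 = n × [45 + 13n]
13n² + (45)n - 6100 = 0
Discriminant: Δ = (45)² - 4(13)(-6100) = 2025 + 317200 = 319225
√Δ = 565
n = [-(45) + √Δ] / (2·13) = (-45 + 565) / 26 = 520 / 26 = 20
(The negative root is discarded since n must be a positive integer.)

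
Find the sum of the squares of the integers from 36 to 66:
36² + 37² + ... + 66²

Use ∑_{k=1}^{n} k² = n(n+1)(2n+1)/6, then subtract the first 35 terms.
∑_{k=1}^{66} k² = 66×67×133/6 = 98021
∑_{k=1}^{35} k² = 35×36×71/6 = 14910
∑_{k=36}^{66} k² = 98021 - 14910 = 83111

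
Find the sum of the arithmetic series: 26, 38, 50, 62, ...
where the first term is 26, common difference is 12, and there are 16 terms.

Sₙ = n/2 × (first + last)
Last term = a + (n-1)d = 26 + (16-1)×12 = 206
S_16 = 16/2 × (26 + 206)
S_16 = 16/2 × 232 = 1856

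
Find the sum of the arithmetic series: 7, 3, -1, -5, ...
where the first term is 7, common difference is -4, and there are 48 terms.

Sₙ = n/2 × (first + last)
Last term = a + (n-1)d = 7 + (48-1)×(-4) = -181
S_48 = 48/2 × (7 + (-181))
S_48 = 48/2 × (-174) = -4176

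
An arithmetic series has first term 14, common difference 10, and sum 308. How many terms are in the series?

Using S = n/2 × [2a + (n-1)d]
308 = n/2 × [2(14) + (n-1)(10)]
308 = n/2 × [28 + 10n - 10]
616 = n × [18 + 10n]
10n² + (18)n - 616 = 0
Discriminant: Δ = (18)² - 4(10)(-616) = 324 + 24640 = 24964
√Δ = 158
n = [-(18) + √Δ] / (2·10) = (-18 + 158) / 20 = 140 / 20 = 7
(The negative root is discarded since n must be a positive integer.)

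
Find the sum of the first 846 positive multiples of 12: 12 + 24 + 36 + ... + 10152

Factor out 12: = 12(1 + 2 + ... + 846) = 12 × n(n+1)/2
= 12 × 846×847/2
= 12 × 358281
= 4299372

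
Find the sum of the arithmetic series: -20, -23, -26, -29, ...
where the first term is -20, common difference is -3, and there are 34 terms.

Sₙ = n/2 × (first + last)
Last term = a + (n-1)d = -20 + (34-1)×(-3) = -119
S_34 = 34/2 × (-20 + (-119))
S_34 = 34/2 × (-139) = -2363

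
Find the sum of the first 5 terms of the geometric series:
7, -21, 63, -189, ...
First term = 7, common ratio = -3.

Sₙ = a(1 - rⁿ) / (1 - r)
S_5 = 7(1 - (-3)^5) / (1 - (-3))
S_5 = 7(1 - (-243)) / (4)
S_5 = 427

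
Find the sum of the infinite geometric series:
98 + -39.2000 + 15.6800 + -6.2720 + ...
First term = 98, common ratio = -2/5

For |r| < 1, S = a / (1 - r)
S = 98 / (1 - (-2/5))
S = 98 / (7/5)
S = 70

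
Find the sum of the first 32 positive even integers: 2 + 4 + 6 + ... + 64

Sum of first n even numbers = n(n+1)
= 32×33
= 1056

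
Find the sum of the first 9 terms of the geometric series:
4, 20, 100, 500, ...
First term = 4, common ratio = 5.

Sₙ = a(1 - rⁿ) / (1 - r)
S_9 = 4(1 - 5^9) / (1 - 5)
S_9 = 4(1 - 1953125) / (-4)
S_9 = 1953124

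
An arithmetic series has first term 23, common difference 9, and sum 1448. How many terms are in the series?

Using S = n/2 × [2a + (n-1)d]
1448 = n/2 × [2(23) + (n-1)(9)]
1448 = n/2 × [46 + 9n - 9]
2896 = n × [37 + 9n]
9n² + (37)n - 2896 = 0
Discriminant: Δ = (37)² - 4(9)(-2896) = 1369 + 104256 = 105625
√Δ = 325
n = [-(37) + √Δ] / (2·9) = (-37 + 325) / 18 = 288 / 18 = 16
(The negative root is discarded since n must be a positive integer.)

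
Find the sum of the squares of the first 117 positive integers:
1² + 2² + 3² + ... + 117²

Formula: ∑k² = n(n+1)(2n+1)/6
= 117×118×235/6
= 3244410/6
= 540735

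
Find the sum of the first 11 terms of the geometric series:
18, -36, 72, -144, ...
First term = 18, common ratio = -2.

Sₙ = a(1 - rⁿ) / (1 - r)
S_11 = 18(1 - (-2)^11) / (1 - (-2))
S_11 = 18(1 - (-2048)) / (3)
S_11 = 12294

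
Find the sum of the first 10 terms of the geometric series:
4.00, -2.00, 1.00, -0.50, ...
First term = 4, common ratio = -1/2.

Sₙ = a(1 - rⁿ) / (1 - r)
S_10 = 4(1 - (-1/2)^10) / (1 - (-1/2))
S_10 = 4(1 - (1/1024)) / (3/2)
S_10 = 341/128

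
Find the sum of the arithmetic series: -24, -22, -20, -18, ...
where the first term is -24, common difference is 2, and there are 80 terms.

Sₙ = n/2 × (first + last)
Last term = a + (n-1)d = -24 + (80-1)×2 = 134
S_80 = 80/2 × (-24 + 134)
S_80 = 80/2 × 110 = 4400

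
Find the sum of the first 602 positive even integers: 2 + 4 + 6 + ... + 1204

Sum of first n even numbers = n(n+1)
= 602×603
= 363006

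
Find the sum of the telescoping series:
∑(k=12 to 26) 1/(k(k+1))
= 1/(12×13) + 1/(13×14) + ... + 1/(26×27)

Partial fractions: 1/(k(k+1)) = 1/k - 1/(k+1)
The series telescopes:
= (1/12 - 1/13) + (1/13 - 1/14) + ... + (1/26 - 1/27)
= 1/12 - 1/27
= 5/108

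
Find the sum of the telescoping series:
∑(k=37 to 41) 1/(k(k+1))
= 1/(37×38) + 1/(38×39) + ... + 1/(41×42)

Partial fractions: 1/(k(k+1)) = 1/k - 1/(k+1)
The series telescopes:
= (1/37 - 1/38) + (1/38 - 1/39) + ... + (1/41 - 1/42)
= 1/37 - 1/42
= 5/1554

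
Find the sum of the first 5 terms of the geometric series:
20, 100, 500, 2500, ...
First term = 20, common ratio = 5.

Sₙ = a(1 - rⁿ) / (1 - r)
S_5 = 20(1 - 5^5) / (1 - 5)
S_5 = 20(1 - 3125) / (-4)
S_5 = 15620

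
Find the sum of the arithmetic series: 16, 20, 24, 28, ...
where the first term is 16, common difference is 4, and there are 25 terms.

Sₙ = n/2 × (first + last)
Last term = a + (n-1)d = 16 + (25-1)×4 = 112
S_25 = 25/2 × (16 + 112)
S_25 = 25/2 × 128 = 1600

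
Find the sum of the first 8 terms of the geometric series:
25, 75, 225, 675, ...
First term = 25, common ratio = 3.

Sₙ = a(1 - rⁿ) / (1 - r)
S_8 = 25(1 - 3^8) / (1 - 3)
S_8 = 25(1 - 6561) / (-2)
S_8 = 82000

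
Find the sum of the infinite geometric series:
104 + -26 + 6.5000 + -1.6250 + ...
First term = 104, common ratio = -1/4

For |r| < 1, S = a / (1 - r)
S = 104 / (1 - (-1/4))
S = 104 / (5/4)
S = 416/5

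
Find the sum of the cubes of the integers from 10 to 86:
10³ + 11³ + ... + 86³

Use ∑_{k=1}^{n} k³ = [n(n+1)/2]², then subtract the first 9 terms.
∑_{k=1}^{86} k³ = [86×87/2]² = 3741² = 13995081
∑_{k=1}^{9} k³ = [9×10/2]² = 45² = 2025
∑_{k=10}^{86} k³ = 13995081 - 2025 = 13993056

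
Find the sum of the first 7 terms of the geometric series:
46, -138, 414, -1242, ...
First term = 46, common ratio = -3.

Sₙ = a(1 - rⁿ) / (1 - r)
S_7 = 46(1 - (-3)^7) / (1 - (-3))
S_7 = 46(1 - (-2187)) / (4)
S_7 = 25162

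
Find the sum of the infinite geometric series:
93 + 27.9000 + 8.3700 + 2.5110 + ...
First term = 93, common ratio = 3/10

For |r| < 1, S = a / (1 - r)
S = 93 / (1 - (3/10))
S = 93 / (7/10)
S = 930/7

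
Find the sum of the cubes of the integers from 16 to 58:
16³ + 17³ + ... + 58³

Use ∑_{k=1}^{n} k³ = [n(n+1)/2]², then subtract the first 15 terms.
∑_{k=1}^{58} k³ = [58×59/2]² = 1711² = 2927521
∑_{k=1}^{15} k³ = [15×16/2]² = 120² = 14400
∑_{k=16}^{58} k³ = 2927521 - 14400 = 2913121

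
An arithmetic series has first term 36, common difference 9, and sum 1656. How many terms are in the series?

Using S = n/2 × [2a + (n-1)d]
1656 = n/2 × [2(36) + (n-1)(9)]
1656 = n/2 × [72 + 9n - 9]
3312 = n × [63 + 9n]
9n² + (63)n - 3312 = 0
Discriminant: Δ = (63)² - 4(9)(-3312) = 3969 + 119232 = 123201
√Δ = 351
n = [-(63) + √Δ] / (2·9) = (-63 + 351) / 18 = 288 / 18 = 16
(The negative root is discarded since n must be a positive integer.)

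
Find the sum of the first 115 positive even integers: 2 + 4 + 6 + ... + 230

Sum of first n even numbers = n(n+1)
= 115×116
= 13340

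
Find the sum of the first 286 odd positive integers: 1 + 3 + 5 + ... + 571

Sum of first n odd numbers = n²
= 286²
= 81796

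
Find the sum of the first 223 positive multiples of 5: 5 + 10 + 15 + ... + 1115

Factor out 5: = 5(1 + 2 + ... + 223) = 5 × n(n+1)/2
= 5 × 223×224/2
= 5 × 24976
= 124880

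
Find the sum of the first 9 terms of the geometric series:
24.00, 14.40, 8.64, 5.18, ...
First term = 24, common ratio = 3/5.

Sₙ = a(1 - rⁿ) / (1 - r)
S_9 = 24(1 - (3/5)^9) / (1 - (3/5))
S_9 = 24(1 - (19683/1953125)) / (2/5)
S_9 = 23201304/390625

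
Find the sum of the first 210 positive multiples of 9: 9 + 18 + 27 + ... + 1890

Factor out 9: = 9(1 + 2 + ... + 210) = 9 × n(n+1)/2
= 9 × 210×211/2
= 9 × 22155
= 199395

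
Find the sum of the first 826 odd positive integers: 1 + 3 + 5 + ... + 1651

Sum of first n odd numbers = n²
= 826²
= 682276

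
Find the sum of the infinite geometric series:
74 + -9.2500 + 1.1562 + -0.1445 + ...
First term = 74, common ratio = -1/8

For |r| < 1, S = a / (1 - r)
S = 74 / (1 - (-1/8))
S = 74 / (9/8)
S = 592/9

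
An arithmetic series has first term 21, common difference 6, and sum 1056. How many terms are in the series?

Using S = n/2 × [2a + (n-1)d]
1056 = n/2 × [2(21) + (n-1)(6)]
1056 = n/2 × [42 + 6n - 6]
2112 = n × [36 + 6n]
6n² + (36)n - 2112 = 0
Discriminant: Δ = (36)² - 4(6)(-2112) = 1296 + 50688 = 51984
√Δ = 228
n = [-(36) + √Δ] / (2·6) = (-36 + 228) / 12 = 192 / 12 = 16
(The negative root is discarded since n must be a positive integer.)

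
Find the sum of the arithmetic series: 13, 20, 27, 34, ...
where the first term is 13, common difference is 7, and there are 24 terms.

Sₙ = n/2 × (first + last)
Last term = a + (n-1)d = 13 + (24-1)×7 = 174
S_24 = 24/2 × (13 + 174)
S_24 = 24/2 × 187 = 2244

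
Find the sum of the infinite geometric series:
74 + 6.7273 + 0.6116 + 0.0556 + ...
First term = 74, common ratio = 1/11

For |r| < 1, S = a / (1 - r)
S = 74 / (1 - (1/11))
S = 74 / (10/11)
S = 407/5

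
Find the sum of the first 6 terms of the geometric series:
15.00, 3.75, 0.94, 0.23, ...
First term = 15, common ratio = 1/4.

Sₙ = a(1 - rⁿ) / (1 - r)
S_6 = 15(1 - (1/4)^6) / (1 - (1/4))
S_6 = 15(1 - (1/4096)) / (3/4)
S_6 = 20475/1024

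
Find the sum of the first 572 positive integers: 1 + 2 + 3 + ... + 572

Formula: ∑k = n(n+1)/2
= 572×573/2
= 327756/2
= 163878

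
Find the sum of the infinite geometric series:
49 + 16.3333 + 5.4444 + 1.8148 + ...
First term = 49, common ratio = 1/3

For |r| < 1, S = a / (1 - r)
S = 49 / (1 - (1/3))
S = 49 / (2/3)
S = 147/2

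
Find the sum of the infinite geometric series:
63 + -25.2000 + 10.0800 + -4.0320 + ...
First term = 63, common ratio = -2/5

For |r| < 1, S = a / (1 - r)
S = 63 / (1 - (-2/5))
S = 63 / (7/5)
S = 45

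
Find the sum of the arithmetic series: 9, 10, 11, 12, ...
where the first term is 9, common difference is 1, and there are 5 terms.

Sₙ = n/2 × (first + last)
Last term = a + (n-1)d = 9 + (5-1)×1 = 13
S_5 = 5/2 × (9 + 13)
S_5 = 5/2 × 22 = 55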